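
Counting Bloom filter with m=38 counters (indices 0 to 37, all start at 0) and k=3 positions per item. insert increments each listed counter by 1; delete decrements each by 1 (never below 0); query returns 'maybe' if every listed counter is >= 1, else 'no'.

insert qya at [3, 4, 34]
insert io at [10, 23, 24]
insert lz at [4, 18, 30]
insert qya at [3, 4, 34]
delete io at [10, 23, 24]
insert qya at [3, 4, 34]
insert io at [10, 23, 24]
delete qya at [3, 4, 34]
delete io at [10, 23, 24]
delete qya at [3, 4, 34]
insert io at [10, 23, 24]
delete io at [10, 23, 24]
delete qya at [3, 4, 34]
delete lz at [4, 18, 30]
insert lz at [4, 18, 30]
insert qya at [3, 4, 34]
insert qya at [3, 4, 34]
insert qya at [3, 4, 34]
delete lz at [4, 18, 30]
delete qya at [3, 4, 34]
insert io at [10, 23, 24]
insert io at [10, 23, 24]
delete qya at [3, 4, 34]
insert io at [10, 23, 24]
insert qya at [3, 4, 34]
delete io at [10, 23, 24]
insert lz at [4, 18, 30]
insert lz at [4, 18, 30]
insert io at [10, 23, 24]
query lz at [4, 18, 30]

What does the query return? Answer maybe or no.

Answer: maybe

Derivation:
Step 1: insert qya at [3, 4, 34] -> counters=[0,0,0,1,1,0,0,0,0,0,0,0,0,0,0,0,0,0,0,0,0,0,0,0,0,0,0,0,0,0,0,0,0,0,1,0,0,0]
Step 2: insert io at [10, 23, 24] -> counters=[0,0,0,1,1,0,0,0,0,0,1,0,0,0,0,0,0,0,0,0,0,0,0,1,1,0,0,0,0,0,0,0,0,0,1,0,0,0]
Step 3: insert lz at [4, 18, 30] -> counters=[0,0,0,1,2,0,0,0,0,0,1,0,0,0,0,0,0,0,1,0,0,0,0,1,1,0,0,0,0,0,1,0,0,0,1,0,0,0]
Step 4: insert qya at [3, 4, 34] -> counters=[0,0,0,2,3,0,0,0,0,0,1,0,0,0,0,0,0,0,1,0,0,0,0,1,1,0,0,0,0,0,1,0,0,0,2,0,0,0]
Step 5: delete io at [10, 23, 24] -> counters=[0,0,0,2,3,0,0,0,0,0,0,0,0,0,0,0,0,0,1,0,0,0,0,0,0,0,0,0,0,0,1,0,0,0,2,0,0,0]
Step 6: insert qya at [3, 4, 34] -> counters=[0,0,0,3,4,0,0,0,0,0,0,0,0,0,0,0,0,0,1,0,0,0,0,0,0,0,0,0,0,0,1,0,0,0,3,0,0,0]
Step 7: insert io at [10, 23, 24] -> counters=[0,0,0,3,4,0,0,0,0,0,1,0,0,0,0,0,0,0,1,0,0,0,0,1,1,0,0,0,0,0,1,0,0,0,3,0,0,0]
Step 8: delete qya at [3, 4, 34] -> counters=[0,0,0,2,3,0,0,0,0,0,1,0,0,0,0,0,0,0,1,0,0,0,0,1,1,0,0,0,0,0,1,0,0,0,2,0,0,0]
Step 9: delete io at [10, 23, 24] -> counters=[0,0,0,2,3,0,0,0,0,0,0,0,0,0,0,0,0,0,1,0,0,0,0,0,0,0,0,0,0,0,1,0,0,0,2,0,0,0]
Step 10: delete qya at [3, 4, 34] -> counters=[0,0,0,1,2,0,0,0,0,0,0,0,0,0,0,0,0,0,1,0,0,0,0,0,0,0,0,0,0,0,1,0,0,0,1,0,0,0]
Step 11: insert io at [10, 23, 24] -> counters=[0,0,0,1,2,0,0,0,0,0,1,0,0,0,0,0,0,0,1,0,0,0,0,1,1,0,0,0,0,0,1,0,0,0,1,0,0,0]
Step 12: delete io at [10, 23, 24] -> counters=[0,0,0,1,2,0,0,0,0,0,0,0,0,0,0,0,0,0,1,0,0,0,0,0,0,0,0,0,0,0,1,0,0,0,1,0,0,0]
Step 13: delete qya at [3, 4, 34] -> counters=[0,0,0,0,1,0,0,0,0,0,0,0,0,0,0,0,0,0,1,0,0,0,0,0,0,0,0,0,0,0,1,0,0,0,0,0,0,0]
Step 14: delete lz at [4, 18, 30] -> counters=[0,0,0,0,0,0,0,0,0,0,0,0,0,0,0,0,0,0,0,0,0,0,0,0,0,0,0,0,0,0,0,0,0,0,0,0,0,0]
Step 15: insert lz at [4, 18, 30] -> counters=[0,0,0,0,1,0,0,0,0,0,0,0,0,0,0,0,0,0,1,0,0,0,0,0,0,0,0,0,0,0,1,0,0,0,0,0,0,0]
Step 16: insert qya at [3, 4, 34] -> counters=[0,0,0,1,2,0,0,0,0,0,0,0,0,0,0,0,0,0,1,0,0,0,0,0,0,0,0,0,0,0,1,0,0,0,1,0,0,0]
Step 17: insert qya at [3, 4, 34] -> counters=[0,0,0,2,3,0,0,0,0,0,0,0,0,0,0,0,0,0,1,0,0,0,0,0,0,0,0,0,0,0,1,0,0,0,2,0,0,0]
Step 18: insert qya at [3, 4, 34] -> counters=[0,0,0,3,4,0,0,0,0,0,0,0,0,0,0,0,0,0,1,0,0,0,0,0,0,0,0,0,0,0,1,0,0,0,3,0,0,0]
Step 19: delete lz at [4, 18, 30] -> counters=[0,0,0,3,3,0,0,0,0,0,0,0,0,0,0,0,0,0,0,0,0,0,0,0,0,0,0,0,0,0,0,0,0,0,3,0,0,0]
Step 20: delete qya at [3, 4, 34] -> counters=[0,0,0,2,2,0,0,0,0,0,0,0,0,0,0,0,0,0,0,0,0,0,0,0,0,0,0,0,0,0,0,0,0,0,2,0,0,0]
Step 21: insert io at [10, 23, 24] -> counters=[0,0,0,2,2,0,0,0,0,0,1,0,0,0,0,0,0,0,0,0,0,0,0,1,1,0,0,0,0,0,0,0,0,0,2,0,0,0]
Step 22: insert io at [10, 23, 24] -> counters=[0,0,0,2,2,0,0,0,0,0,2,0,0,0,0,0,0,0,0,0,0,0,0,2,2,0,0,0,0,0,0,0,0,0,2,0,0,0]
Step 23: delete qya at [3, 4, 34] -> counters=[0,0,0,1,1,0,0,0,0,0,2,0,0,0,0,0,0,0,0,0,0,0,0,2,2,0,0,0,0,0,0,0,0,0,1,0,0,0]
Step 24: insert io at [10, 23, 24] -> counters=[0,0,0,1,1,0,0,0,0,0,3,0,0,0,0,0,0,0,0,0,0,0,0,3,3,0,0,0,0,0,0,0,0,0,1,0,0,0]
Step 25: insert qya at [3, 4, 34] -> counters=[0,0,0,2,2,0,0,0,0,0,3,0,0,0,0,0,0,0,0,0,0,0,0,3,3,0,0,0,0,0,0,0,0,0,2,0,0,0]
Step 26: delete io at [10, 23, 24] -> counters=[0,0,0,2,2,0,0,0,0,0,2,0,0,0,0,0,0,0,0,0,0,0,0,2,2,0,0,0,0,0,0,0,0,0,2,0,0,0]
Step 27: insert lz at [4, 18, 30] -> counters=[0,0,0,2,3,0,0,0,0,0,2,0,0,0,0,0,0,0,1,0,0,0,0,2,2,0,0,0,0,0,1,0,0,0,2,0,0,0]
Step 28: insert lz at [4, 18, 30] -> counters=[0,0,0,2,4,0,0,0,0,0,2,0,0,0,0,0,0,0,2,0,0,0,0,2,2,0,0,0,0,0,2,0,0,0,2,0,0,0]
Step 29: insert io at [10, 23, 24] -> counters=[0,0,0,2,4,0,0,0,0,0,3,0,0,0,0,0,0,0,2,0,0,0,0,3,3,0,0,0,0,0,2,0,0,0,2,0,0,0]
Query lz: check counters[4]=4 counters[18]=2 counters[30]=2 -> maybe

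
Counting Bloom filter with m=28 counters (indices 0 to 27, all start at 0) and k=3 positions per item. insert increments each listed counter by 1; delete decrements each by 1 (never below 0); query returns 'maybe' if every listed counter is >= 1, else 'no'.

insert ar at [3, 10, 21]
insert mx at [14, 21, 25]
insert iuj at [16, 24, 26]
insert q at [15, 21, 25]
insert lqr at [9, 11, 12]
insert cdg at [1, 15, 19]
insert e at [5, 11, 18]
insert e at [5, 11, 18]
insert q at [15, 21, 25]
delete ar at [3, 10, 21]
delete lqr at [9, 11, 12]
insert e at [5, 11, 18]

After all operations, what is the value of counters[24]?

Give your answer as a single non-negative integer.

Step 1: insert ar at [3, 10, 21] -> counters=[0,0,0,1,0,0,0,0,0,0,1,0,0,0,0,0,0,0,0,0,0,1,0,0,0,0,0,0]
Step 2: insert mx at [14, 21, 25] -> counters=[0,0,0,1,0,0,0,0,0,0,1,0,0,0,1,0,0,0,0,0,0,2,0,0,0,1,0,0]
Step 3: insert iuj at [16, 24, 26] -> counters=[0,0,0,1,0,0,0,0,0,0,1,0,0,0,1,0,1,0,0,0,0,2,0,0,1,1,1,0]
Step 4: insert q at [15, 21, 25] -> counters=[0,0,0,1,0,0,0,0,0,0,1,0,0,0,1,1,1,0,0,0,0,3,0,0,1,2,1,0]
Step 5: insert lqr at [9, 11, 12] -> counters=[0,0,0,1,0,0,0,0,0,1,1,1,1,0,1,1,1,0,0,0,0,3,0,0,1,2,1,0]
Step 6: insert cdg at [1, 15, 19] -> counters=[0,1,0,1,0,0,0,0,0,1,1,1,1,0,1,2,1,0,0,1,0,3,0,0,1,2,1,0]
Step 7: insert e at [5, 11, 18] -> counters=[0,1,0,1,0,1,0,0,0,1,1,2,1,0,1,2,1,0,1,1,0,3,0,0,1,2,1,0]
Step 8: insert e at [5, 11, 18] -> counters=[0,1,0,1,0,2,0,0,0,1,1,3,1,0,1,2,1,0,2,1,0,3,0,0,1,2,1,0]
Step 9: insert q at [15, 21, 25] -> counters=[0,1,0,1,0,2,0,0,0,1,1,3,1,0,1,3,1,0,2,1,0,4,0,0,1,3,1,0]
Step 10: delete ar at [3, 10, 21] -> counters=[0,1,0,0,0,2,0,0,0,1,0,3,1,0,1,3,1,0,2,1,0,3,0,0,1,3,1,0]
Step 11: delete lqr at [9, 11, 12] -> counters=[0,1,0,0,0,2,0,0,0,0,0,2,0,0,1,3,1,0,2,1,0,3,0,0,1,3,1,0]
Step 12: insert e at [5, 11, 18] -> counters=[0,1,0,0,0,3,0,0,0,0,0,3,0,0,1,3,1,0,3,1,0,3,0,0,1,3,1,0]
Final counters=[0,1,0,0,0,3,0,0,0,0,0,3,0,0,1,3,1,0,3,1,0,3,0,0,1,3,1,0] -> counters[24]=1

Answer: 1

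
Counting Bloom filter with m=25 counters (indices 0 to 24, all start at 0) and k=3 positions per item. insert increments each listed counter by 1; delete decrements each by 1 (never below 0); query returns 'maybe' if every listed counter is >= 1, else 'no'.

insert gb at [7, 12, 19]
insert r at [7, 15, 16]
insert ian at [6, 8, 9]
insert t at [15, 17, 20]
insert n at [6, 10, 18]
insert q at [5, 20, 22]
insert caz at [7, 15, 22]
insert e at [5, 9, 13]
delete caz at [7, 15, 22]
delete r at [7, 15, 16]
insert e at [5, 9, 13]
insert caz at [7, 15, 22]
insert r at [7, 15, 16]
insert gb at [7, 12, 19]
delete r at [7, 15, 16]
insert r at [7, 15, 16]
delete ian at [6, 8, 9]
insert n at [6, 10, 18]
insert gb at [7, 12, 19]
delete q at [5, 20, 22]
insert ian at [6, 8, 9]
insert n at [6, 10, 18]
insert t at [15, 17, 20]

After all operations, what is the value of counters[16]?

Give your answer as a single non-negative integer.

Answer: 1

Derivation:
Step 1: insert gb at [7, 12, 19] -> counters=[0,0,0,0,0,0,0,1,0,0,0,0,1,0,0,0,0,0,0,1,0,0,0,0,0]
Step 2: insert r at [7, 15, 16] -> counters=[0,0,0,0,0,0,0,2,0,0,0,0,1,0,0,1,1,0,0,1,0,0,0,0,0]
Step 3: insert ian at [6, 8, 9] -> counters=[0,0,0,0,0,0,1,2,1,1,0,0,1,0,0,1,1,0,0,1,0,0,0,0,0]
Step 4: insert t at [15, 17, 20] -> counters=[0,0,0,0,0,0,1,2,1,1,0,0,1,0,0,2,1,1,0,1,1,0,0,0,0]
Step 5: insert n at [6, 10, 18] -> counters=[0,0,0,0,0,0,2,2,1,1,1,0,1,0,0,2,1,1,1,1,1,0,0,0,0]
Step 6: insert q at [5, 20, 22] -> counters=[0,0,0,0,0,1,2,2,1,1,1,0,1,0,0,2,1,1,1,1,2,0,1,0,0]
Step 7: insert caz at [7, 15, 22] -> counters=[0,0,0,0,0,1,2,3,1,1,1,0,1,0,0,3,1,1,1,1,2,0,2,0,0]
Step 8: insert e at [5, 9, 13] -> counters=[0,0,0,0,0,2,2,3,1,2,1,0,1,1,0,3,1,1,1,1,2,0,2,0,0]
Step 9: delete caz at [7, 15, 22] -> counters=[0,0,0,0,0,2,2,2,1,2,1,0,1,1,0,2,1,1,1,1,2,0,1,0,0]
Step 10: delete r at [7, 15, 16] -> counters=[0,0,0,0,0,2,2,1,1,2,1,0,1,1,0,1,0,1,1,1,2,0,1,0,0]
Step 11: insert e at [5, 9, 13] -> counters=[0,0,0,0,0,3,2,1,1,3,1,0,1,2,0,1,0,1,1,1,2,0,1,0,0]
Step 12: insert caz at [7, 15, 22] -> counters=[0,0,0,0,0,3,2,2,1,3,1,0,1,2,0,2,0,1,1,1,2,0,2,0,0]
Step 13: insert r at [7, 15, 16] -> counters=[0,0,0,0,0,3,2,3,1,3,1,0,1,2,0,3,1,1,1,1,2,0,2,0,0]
Step 14: insert gb at [7, 12, 19] -> counters=[0,0,0,0,0,3,2,4,1,3,1,0,2,2,0,3,1,1,1,2,2,0,2,0,0]
Step 15: delete r at [7, 15, 16] -> counters=[0,0,0,0,0,3,2,3,1,3,1,0,2,2,0,2,0,1,1,2,2,0,2,0,0]
Step 16: insert r at [7, 15, 16] -> counters=[0,0,0,0,0,3,2,4,1,3,1,0,2,2,0,3,1,1,1,2,2,0,2,0,0]
Step 17: delete ian at [6, 8, 9] -> counters=[0,0,0,0,0,3,1,4,0,2,1,0,2,2,0,3,1,1,1,2,2,0,2,0,0]
Step 18: insert n at [6, 10, 18] -> counters=[0,0,0,0,0,3,2,4,0,2,2,0,2,2,0,3,1,1,2,2,2,0,2,0,0]
Step 19: insert gb at [7, 12, 19] -> counters=[0,0,0,0,0,3,2,5,0,2,2,0,3,2,0,3,1,1,2,3,2,0,2,0,0]
Step 20: delete q at [5, 20, 22] -> counters=[0,0,0,0,0,2,2,5,0,2,2,0,3,2,0,3,1,1,2,3,1,0,1,0,0]
Step 21: insert ian at [6, 8, 9] -> counters=[0,0,0,0,0,2,3,5,1,3,2,0,3,2,0,3,1,1,2,3,1,0,1,0,0]
Step 22: insert n at [6, 10, 18] -> counters=[0,0,0,0,0,2,4,5,1,3,3,0,3,2,0,3,1,1,3,3,1,0,1,0,0]
Step 23: insert t at [15, 17, 20] -> counters=[0,0,0,0,0,2,4,5,1,3,3,0,3,2,0,4,1,2,3,3,2,0,1,0,0]
Final counters=[0,0,0,0,0,2,4,5,1,3,3,0,3,2,0,4,1,2,3,3,2,0,1,0,0] -> counters[16]=1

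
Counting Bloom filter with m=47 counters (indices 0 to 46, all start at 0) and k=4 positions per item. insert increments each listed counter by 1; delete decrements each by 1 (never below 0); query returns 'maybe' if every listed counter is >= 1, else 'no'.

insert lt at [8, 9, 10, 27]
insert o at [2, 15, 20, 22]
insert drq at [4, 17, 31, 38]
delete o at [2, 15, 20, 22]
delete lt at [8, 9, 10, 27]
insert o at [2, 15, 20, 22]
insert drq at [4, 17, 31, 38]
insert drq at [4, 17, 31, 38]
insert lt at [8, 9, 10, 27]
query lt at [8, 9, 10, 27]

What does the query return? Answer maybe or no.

Step 1: insert lt at [8, 9, 10, 27] -> counters=[0,0,0,0,0,0,0,0,1,1,1,0,0,0,0,0,0,0,0,0,0,0,0,0,0,0,0,1,0,0,0,0,0,0,0,0,0,0,0,0,0,0,0,0,0,0,0]
Step 2: insert o at [2, 15, 20, 22] -> counters=[0,0,1,0,0,0,0,0,1,1,1,0,0,0,0,1,0,0,0,0,1,0,1,0,0,0,0,1,0,0,0,0,0,0,0,0,0,0,0,0,0,0,0,0,0,0,0]
Step 3: insert drq at [4, 17, 31, 38] -> counters=[0,0,1,0,1,0,0,0,1,1,1,0,0,0,0,1,0,1,0,0,1,0,1,0,0,0,0,1,0,0,0,1,0,0,0,0,0,0,1,0,0,0,0,0,0,0,0]
Step 4: delete o at [2, 15, 20, 22] -> counters=[0,0,0,0,1,0,0,0,1,1,1,0,0,0,0,0,0,1,0,0,0,0,0,0,0,0,0,1,0,0,0,1,0,0,0,0,0,0,1,0,0,0,0,0,0,0,0]
Step 5: delete lt at [8, 9, 10, 27] -> counters=[0,0,0,0,1,0,0,0,0,0,0,0,0,0,0,0,0,1,0,0,0,0,0,0,0,0,0,0,0,0,0,1,0,0,0,0,0,0,1,0,0,0,0,0,0,0,0]
Step 6: insert o at [2, 15, 20, 22] -> counters=[0,0,1,0,1,0,0,0,0,0,0,0,0,0,0,1,0,1,0,0,1,0,1,0,0,0,0,0,0,0,0,1,0,0,0,0,0,0,1,0,0,0,0,0,0,0,0]
Step 7: insert drq at [4, 17, 31, 38] -> counters=[0,0,1,0,2,0,0,0,0,0,0,0,0,0,0,1,0,2,0,0,1,0,1,0,0,0,0,0,0,0,0,2,0,0,0,0,0,0,2,0,0,0,0,0,0,0,0]
Step 8: insert drq at [4, 17, 31, 38] -> counters=[0,0,1,0,3,0,0,0,0,0,0,0,0,0,0,1,0,3,0,0,1,0,1,0,0,0,0,0,0,0,0,3,0,0,0,0,0,0,3,0,0,0,0,0,0,0,0]
Step 9: insert lt at [8, 9, 10, 27] -> counters=[0,0,1,0,3,0,0,0,1,1,1,0,0,0,0,1,0,3,0,0,1,0,1,0,0,0,0,1,0,0,0,3,0,0,0,0,0,0,3,0,0,0,0,0,0,0,0]
Query lt: check counters[8]=1 counters[9]=1 counters[10]=1 counters[27]=1 -> maybe

Answer: maybe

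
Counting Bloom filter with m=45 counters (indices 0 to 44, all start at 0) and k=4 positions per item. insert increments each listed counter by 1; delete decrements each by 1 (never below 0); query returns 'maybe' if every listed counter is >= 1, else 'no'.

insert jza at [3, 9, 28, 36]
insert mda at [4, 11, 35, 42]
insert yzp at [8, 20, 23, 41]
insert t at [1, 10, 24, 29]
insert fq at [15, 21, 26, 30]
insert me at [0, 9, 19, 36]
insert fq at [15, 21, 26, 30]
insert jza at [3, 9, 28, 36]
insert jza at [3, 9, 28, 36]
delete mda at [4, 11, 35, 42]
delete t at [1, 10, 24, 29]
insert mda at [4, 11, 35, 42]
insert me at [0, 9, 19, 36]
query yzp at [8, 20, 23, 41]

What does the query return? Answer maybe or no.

Answer: maybe

Derivation:
Step 1: insert jza at [3, 9, 28, 36] -> counters=[0,0,0,1,0,0,0,0,0,1,0,0,0,0,0,0,0,0,0,0,0,0,0,0,0,0,0,0,1,0,0,0,0,0,0,0,1,0,0,0,0,0,0,0,0]
Step 2: insert mda at [4, 11, 35, 42] -> counters=[0,0,0,1,1,0,0,0,0,1,0,1,0,0,0,0,0,0,0,0,0,0,0,0,0,0,0,0,1,0,0,0,0,0,0,1,1,0,0,0,0,0,1,0,0]
Step 3: insert yzp at [8, 20, 23, 41] -> counters=[0,0,0,1,1,0,0,0,1,1,0,1,0,0,0,0,0,0,0,0,1,0,0,1,0,0,0,0,1,0,0,0,0,0,0,1,1,0,0,0,0,1,1,0,0]
Step 4: insert t at [1, 10, 24, 29] -> counters=[0,1,0,1,1,0,0,0,1,1,1,1,0,0,0,0,0,0,0,0,1,0,0,1,1,0,0,0,1,1,0,0,0,0,0,1,1,0,0,0,0,1,1,0,0]
Step 5: insert fq at [15, 21, 26, 30] -> counters=[0,1,0,1,1,0,0,0,1,1,1,1,0,0,0,1,0,0,0,0,1,1,0,1,1,0,1,0,1,1,1,0,0,0,0,1,1,0,0,0,0,1,1,0,0]
Step 6: insert me at [0, 9, 19, 36] -> counters=[1,1,0,1,1,0,0,0,1,2,1,1,0,0,0,1,0,0,0,1,1,1,0,1,1,0,1,0,1,1,1,0,0,0,0,1,2,0,0,0,0,1,1,0,0]
Step 7: insert fq at [15, 21, 26, 30] -> counters=[1,1,0,1,1,0,0,0,1,2,1,1,0,0,0,2,0,0,0,1,1,2,0,1,1,0,2,0,1,1,2,0,0,0,0,1,2,0,0,0,0,1,1,0,0]
Step 8: insert jza at [3, 9, 28, 36] -> counters=[1,1,0,2,1,0,0,0,1,3,1,1,0,0,0,2,0,0,0,1,1,2,0,1,1,0,2,0,2,1,2,0,0,0,0,1,3,0,0,0,0,1,1,0,0]
Step 9: insert jza at [3, 9, 28, 36] -> counters=[1,1,0,3,1,0,0,0,1,4,1,1,0,0,0,2,0,0,0,1,1,2,0,1,1,0,2,0,3,1,2,0,0,0,0,1,4,0,0,0,0,1,1,0,0]
Step 10: delete mda at [4, 11, 35, 42] -> counters=[1,1,0,3,0,0,0,0,1,4,1,0,0,0,0,2,0,0,0,1,1,2,0,1,1,0,2,0,3,1,2,0,0,0,0,0,4,0,0,0,0,1,0,0,0]
Step 11: delete t at [1, 10, 24, 29] -> counters=[1,0,0,3,0,0,0,0,1,4,0,0,0,0,0,2,0,0,0,1,1,2,0,1,0,0,2,0,3,0,2,0,0,0,0,0,4,0,0,0,0,1,0,0,0]
Step 12: insert mda at [4, 11, 35, 42] -> counters=[1,0,0,3,1,0,0,0,1,4,0,1,0,0,0,2,0,0,0,1,1,2,0,1,0,0,2,0,3,0,2,0,0,0,0,1,4,0,0,0,0,1,1,0,0]
Step 13: insert me at [0, 9, 19, 36] -> counters=[2,0,0,3,1,0,0,0,1,5,0,1,0,0,0,2,0,0,0,2,1,2,0,1,0,0,2,0,3,0,2,0,0,0,0,1,5,0,0,0,0,1,1,0,0]
Query yzp: check counters[8]=1 counters[20]=1 counters[23]=1 counters[41]=1 -> maybe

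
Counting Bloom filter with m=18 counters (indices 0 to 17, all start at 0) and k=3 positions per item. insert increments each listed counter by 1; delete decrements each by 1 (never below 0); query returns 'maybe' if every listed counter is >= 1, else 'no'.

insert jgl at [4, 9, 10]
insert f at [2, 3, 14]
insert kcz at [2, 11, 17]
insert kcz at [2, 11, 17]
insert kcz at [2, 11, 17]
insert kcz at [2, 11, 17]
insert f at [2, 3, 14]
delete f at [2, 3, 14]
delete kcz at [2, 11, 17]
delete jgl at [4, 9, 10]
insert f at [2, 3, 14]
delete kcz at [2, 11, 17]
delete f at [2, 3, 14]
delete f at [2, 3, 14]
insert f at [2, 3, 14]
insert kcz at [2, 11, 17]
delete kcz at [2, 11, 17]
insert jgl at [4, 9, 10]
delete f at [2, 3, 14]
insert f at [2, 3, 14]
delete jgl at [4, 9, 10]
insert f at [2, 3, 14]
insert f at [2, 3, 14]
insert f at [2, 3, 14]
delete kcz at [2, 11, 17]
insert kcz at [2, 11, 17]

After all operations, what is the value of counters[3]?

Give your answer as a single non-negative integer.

Step 1: insert jgl at [4, 9, 10] -> counters=[0,0,0,0,1,0,0,0,0,1,1,0,0,0,0,0,0,0]
Step 2: insert f at [2, 3, 14] -> counters=[0,0,1,1,1,0,0,0,0,1,1,0,0,0,1,0,0,0]
Step 3: insert kcz at [2, 11, 17] -> counters=[0,0,2,1,1,0,0,0,0,1,1,1,0,0,1,0,0,1]
Step 4: insert kcz at [2, 11, 17] -> counters=[0,0,3,1,1,0,0,0,0,1,1,2,0,0,1,0,0,2]
Step 5: insert kcz at [2, 11, 17] -> counters=[0,0,4,1,1,0,0,0,0,1,1,3,0,0,1,0,0,3]
Step 6: insert kcz at [2, 11, 17] -> counters=[0,0,5,1,1,0,0,0,0,1,1,4,0,0,1,0,0,4]
Step 7: insert f at [2, 3, 14] -> counters=[0,0,6,2,1,0,0,0,0,1,1,4,0,0,2,0,0,4]
Step 8: delete f at [2, 3, 14] -> counters=[0,0,5,1,1,0,0,0,0,1,1,4,0,0,1,0,0,4]
Step 9: delete kcz at [2, 11, 17] -> counters=[0,0,4,1,1,0,0,0,0,1,1,3,0,0,1,0,0,3]
Step 10: delete jgl at [4, 9, 10] -> counters=[0,0,4,1,0,0,0,0,0,0,0,3,0,0,1,0,0,3]
Step 11: insert f at [2, 3, 14] -> counters=[0,0,5,2,0,0,0,0,0,0,0,3,0,0,2,0,0,3]
Step 12: delete kcz at [2, 11, 17] -> counters=[0,0,4,2,0,0,0,0,0,0,0,2,0,0,2,0,0,2]
Step 13: delete f at [2, 3, 14] -> counters=[0,0,3,1,0,0,0,0,0,0,0,2,0,0,1,0,0,2]
Step 14: delete f at [2, 3, 14] -> counters=[0,0,2,0,0,0,0,0,0,0,0,2,0,0,0,0,0,2]
Step 15: insert f at [2, 3, 14] -> counters=[0,0,3,1,0,0,0,0,0,0,0,2,0,0,1,0,0,2]
Step 16: insert kcz at [2, 11, 17] -> counters=[0,0,4,1,0,0,0,0,0,0,0,3,0,0,1,0,0,3]
Step 17: delete kcz at [2, 11, 17] -> counters=[0,0,3,1,0,0,0,0,0,0,0,2,0,0,1,0,0,2]
Step 18: insert jgl at [4, 9, 10] -> counters=[0,0,3,1,1,0,0,0,0,1,1,2,0,0,1,0,0,2]
Step 19: delete f at [2, 3, 14] -> counters=[0,0,2,0,1,0,0,0,0,1,1,2,0,0,0,0,0,2]
Step 20: insert f at [2, 3, 14] -> counters=[0,0,3,1,1,0,0,0,0,1,1,2,0,0,1,0,0,2]
Step 21: delete jgl at [4, 9, 10] -> counters=[0,0,3,1,0,0,0,0,0,0,0,2,0,0,1,0,0,2]
Step 22: insert f at [2, 3, 14] -> counters=[0,0,4,2,0,0,0,0,0,0,0,2,0,0,2,0,0,2]
Step 23: insert f at [2, 3, 14] -> counters=[0,0,5,3,0,0,0,0,0,0,0,2,0,0,3,0,0,2]
Step 24: insert f at [2, 3, 14] -> counters=[0,0,6,4,0,0,0,0,0,0,0,2,0,0,4,0,0,2]
Step 25: delete kcz at [2, 11, 17] -> counters=[0,0,5,4,0,0,0,0,0,0,0,1,0,0,4,0,0,1]
Step 26: insert kcz at [2, 11, 17] -> counters=[0,0,6,4,0,0,0,0,0,0,0,2,0,0,4,0,0,2]
Final counters=[0,0,6,4,0,0,0,0,0,0,0,2,0,0,4,0,0,2] -> counters[3]=4

Answer: 4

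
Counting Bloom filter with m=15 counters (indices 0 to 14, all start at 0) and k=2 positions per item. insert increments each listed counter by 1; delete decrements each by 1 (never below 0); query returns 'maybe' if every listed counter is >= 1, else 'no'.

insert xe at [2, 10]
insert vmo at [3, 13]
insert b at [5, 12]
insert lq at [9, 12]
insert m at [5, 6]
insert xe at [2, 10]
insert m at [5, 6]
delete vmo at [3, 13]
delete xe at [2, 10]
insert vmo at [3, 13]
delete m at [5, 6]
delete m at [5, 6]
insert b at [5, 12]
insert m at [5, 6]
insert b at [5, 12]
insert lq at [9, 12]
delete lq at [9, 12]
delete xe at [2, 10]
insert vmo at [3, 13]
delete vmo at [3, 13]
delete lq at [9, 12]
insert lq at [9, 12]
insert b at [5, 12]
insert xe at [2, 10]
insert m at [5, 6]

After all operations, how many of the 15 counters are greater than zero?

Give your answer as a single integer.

Answer: 8

Derivation:
Step 1: insert xe at [2, 10] -> counters=[0,0,1,0,0,0,0,0,0,0,1,0,0,0,0]
Step 2: insert vmo at [3, 13] -> counters=[0,0,1,1,0,0,0,0,0,0,1,0,0,1,0]
Step 3: insert b at [5, 12] -> counters=[0,0,1,1,0,1,0,0,0,0,1,0,1,1,0]
Step 4: insert lq at [9, 12] -> counters=[0,0,1,1,0,1,0,0,0,1,1,0,2,1,0]
Step 5: insert m at [5, 6] -> counters=[0,0,1,1,0,2,1,0,0,1,1,0,2,1,0]
Step 6: insert xe at [2, 10] -> counters=[0,0,2,1,0,2,1,0,0,1,2,0,2,1,0]
Step 7: insert m at [5, 6] -> counters=[0,0,2,1,0,3,2,0,0,1,2,0,2,1,0]
Step 8: delete vmo at [3, 13] -> counters=[0,0,2,0,0,3,2,0,0,1,2,0,2,0,0]
Step 9: delete xe at [2, 10] -> counters=[0,0,1,0,0,3,2,0,0,1,1,0,2,0,0]
Step 10: insert vmo at [3, 13] -> counters=[0,0,1,1,0,3,2,0,0,1,1,0,2,1,0]
Step 11: delete m at [5, 6] -> counters=[0,0,1,1,0,2,1,0,0,1,1,0,2,1,0]
Step 12: delete m at [5, 6] -> counters=[0,0,1,1,0,1,0,0,0,1,1,0,2,1,0]
Step 13: insert b at [5, 12] -> counters=[0,0,1,1,0,2,0,0,0,1,1,0,3,1,0]
Step 14: insert m at [5, 6] -> counters=[0,0,1,1,0,3,1,0,0,1,1,0,3,1,0]
Step 15: insert b at [5, 12] -> counters=[0,0,1,1,0,4,1,0,0,1,1,0,4,1,0]
Step 16: insert lq at [9, 12] -> counters=[0,0,1,1,0,4,1,0,0,2,1,0,5,1,0]
Step 17: delete lq at [9, 12] -> counters=[0,0,1,1,0,4,1,0,0,1,1,0,4,1,0]
Step 18: delete xe at [2, 10] -> counters=[0,0,0,1,0,4,1,0,0,1,0,0,4,1,0]
Step 19: insert vmo at [3, 13] -> counters=[0,0,0,2,0,4,1,0,0,1,0,0,4,2,0]
Step 20: delete vmo at [3, 13] -> counters=[0,0,0,1,0,4,1,0,0,1,0,0,4,1,0]
Step 21: delete lq at [9, 12] -> counters=[0,0,0,1,0,4,1,0,0,0,0,0,3,1,0]
Step 22: insert lq at [9, 12] -> counters=[0,0,0,1,0,4,1,0,0,1,0,0,4,1,0]
Step 23: insert b at [5, 12] -> counters=[0,0,0,1,0,5,1,0,0,1,0,0,5,1,0]
Step 24: insert xe at [2, 10] -> counters=[0,0,1,1,0,5,1,0,0,1,1,0,5,1,0]
Step 25: insert m at [5, 6] -> counters=[0,0,1,1,0,6,2,0,0,1,1,0,5,1,0]
Final counters=[0,0,1,1,0,6,2,0,0,1,1,0,5,1,0] -> 8 nonzero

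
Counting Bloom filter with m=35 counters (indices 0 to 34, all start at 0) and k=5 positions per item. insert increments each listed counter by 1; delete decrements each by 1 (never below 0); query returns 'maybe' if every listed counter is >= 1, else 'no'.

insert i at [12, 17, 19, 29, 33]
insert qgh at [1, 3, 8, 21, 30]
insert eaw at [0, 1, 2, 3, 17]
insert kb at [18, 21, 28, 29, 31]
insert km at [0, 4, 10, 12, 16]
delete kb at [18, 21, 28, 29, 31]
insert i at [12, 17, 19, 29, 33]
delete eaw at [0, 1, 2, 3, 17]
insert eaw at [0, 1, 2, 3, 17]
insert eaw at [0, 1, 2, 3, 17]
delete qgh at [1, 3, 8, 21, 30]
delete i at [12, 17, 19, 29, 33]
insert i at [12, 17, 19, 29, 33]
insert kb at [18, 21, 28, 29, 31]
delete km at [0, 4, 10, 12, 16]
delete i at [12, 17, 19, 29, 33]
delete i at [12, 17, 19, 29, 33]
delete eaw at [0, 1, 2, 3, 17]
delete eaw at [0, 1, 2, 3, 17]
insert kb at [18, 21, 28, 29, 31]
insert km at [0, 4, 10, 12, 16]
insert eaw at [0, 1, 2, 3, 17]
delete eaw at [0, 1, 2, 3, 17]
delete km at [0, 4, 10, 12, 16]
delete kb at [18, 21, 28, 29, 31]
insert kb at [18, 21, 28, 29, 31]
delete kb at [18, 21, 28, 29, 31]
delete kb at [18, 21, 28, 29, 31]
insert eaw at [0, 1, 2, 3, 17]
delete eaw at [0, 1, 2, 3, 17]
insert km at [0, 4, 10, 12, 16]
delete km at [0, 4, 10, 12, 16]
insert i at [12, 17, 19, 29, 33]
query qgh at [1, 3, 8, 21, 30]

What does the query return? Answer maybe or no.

Answer: no

Derivation:
Step 1: insert i at [12, 17, 19, 29, 33] -> counters=[0,0,0,0,0,0,0,0,0,0,0,0,1,0,0,0,0,1,0,1,0,0,0,0,0,0,0,0,0,1,0,0,0,1,0]
Step 2: insert qgh at [1, 3, 8, 21, 30] -> counters=[0,1,0,1,0,0,0,0,1,0,0,0,1,0,0,0,0,1,0,1,0,1,0,0,0,0,0,0,0,1,1,0,0,1,0]
Step 3: insert eaw at [0, 1, 2, 3, 17] -> counters=[1,2,1,2,0,0,0,0,1,0,0,0,1,0,0,0,0,2,0,1,0,1,0,0,0,0,0,0,0,1,1,0,0,1,0]
Step 4: insert kb at [18, 21, 28, 29, 31] -> counters=[1,2,1,2,0,0,0,0,1,0,0,0,1,0,0,0,0,2,1,1,0,2,0,0,0,0,0,0,1,2,1,1,0,1,0]
Step 5: insert km at [0, 4, 10, 12, 16] -> counters=[2,2,1,2,1,0,0,0,1,0,1,0,2,0,0,0,1,2,1,1,0,2,0,0,0,0,0,0,1,2,1,1,0,1,0]
Step 6: delete kb at [18, 21, 28, 29, 31] -> counters=[2,2,1,2,1,0,0,0,1,0,1,0,2,0,0,0,1,2,0,1,0,1,0,0,0,0,0,0,0,1,1,0,0,1,0]
Step 7: insert i at [12, 17, 19, 29, 33] -> counters=[2,2,1,2,1,0,0,0,1,0,1,0,3,0,0,0,1,3,0,2,0,1,0,0,0,0,0,0,0,2,1,0,0,2,0]
Step 8: delete eaw at [0, 1, 2, 3, 17] -> counters=[1,1,0,1,1,0,0,0,1,0,1,0,3,0,0,0,1,2,0,2,0,1,0,0,0,0,0,0,0,2,1,0,0,2,0]
Step 9: insert eaw at [0, 1, 2, 3, 17] -> counters=[2,2,1,2,1,0,0,0,1,0,1,0,3,0,0,0,1,3,0,2,0,1,0,0,0,0,0,0,0,2,1,0,0,2,0]
Step 10: insert eaw at [0, 1, 2, 3, 17] -> counters=[3,3,2,3,1,0,0,0,1,0,1,0,3,0,0,0,1,4,0,2,0,1,0,0,0,0,0,0,0,2,1,0,0,2,0]
Step 11: delete qgh at [1, 3, 8, 21, 30] -> counters=[3,2,2,2,1,0,0,0,0,0,1,0,3,0,0,0,1,4,0,2,0,0,0,0,0,0,0,0,0,2,0,0,0,2,0]
Step 12: delete i at [12, 17, 19, 29, 33] -> counters=[3,2,2,2,1,0,0,0,0,0,1,0,2,0,0,0,1,3,0,1,0,0,0,0,0,0,0,0,0,1,0,0,0,1,0]
Step 13: insert i at [12, 17, 19, 29, 33] -> counters=[3,2,2,2,1,0,0,0,0,0,1,0,3,0,0,0,1,4,0,2,0,0,0,0,0,0,0,0,0,2,0,0,0,2,0]
Step 14: insert kb at [18, 21, 28, 29, 31] -> counters=[3,2,2,2,1,0,0,0,0,0,1,0,3,0,0,0,1,4,1,2,0,1,0,0,0,0,0,0,1,3,0,1,0,2,0]
Step 15: delete km at [0, 4, 10, 12, 16] -> counters=[2,2,2,2,0,0,0,0,0,0,0,0,2,0,0,0,0,4,1,2,0,1,0,0,0,0,0,0,1,3,0,1,0,2,0]
Step 16: delete i at [12, 17, 19, 29, 33] -> counters=[2,2,2,2,0,0,0,0,0,0,0,0,1,0,0,0,0,3,1,1,0,1,0,0,0,0,0,0,1,2,0,1,0,1,0]
Step 17: delete i at [12, 17, 19, 29, 33] -> counters=[2,2,2,2,0,0,0,0,0,0,0,0,0,0,0,0,0,2,1,0,0,1,0,0,0,0,0,0,1,1,0,1,0,0,0]
Step 18: delete eaw at [0, 1, 2, 3, 17] -> counters=[1,1,1,1,0,0,0,0,0,0,0,0,0,0,0,0,0,1,1,0,0,1,0,0,0,0,0,0,1,1,0,1,0,0,0]
Step 19: delete eaw at [0, 1, 2, 3, 17] -> counters=[0,0,0,0,0,0,0,0,0,0,0,0,0,0,0,0,0,0,1,0,0,1,0,0,0,0,0,0,1,1,0,1,0,0,0]
Step 20: insert kb at [18, 21, 28, 29, 31] -> counters=[0,0,0,0,0,0,0,0,0,0,0,0,0,0,0,0,0,0,2,0,0,2,0,0,0,0,0,0,2,2,0,2,0,0,0]
Step 21: insert km at [0, 4, 10, 12, 16] -> counters=[1,0,0,0,1,0,0,0,0,0,1,0,1,0,0,0,1,0,2,0,0,2,0,0,0,0,0,0,2,2,0,2,0,0,0]
Step 22: insert eaw at [0, 1, 2, 3, 17] -> counters=[2,1,1,1,1,0,0,0,0,0,1,0,1,0,0,0,1,1,2,0,0,2,0,0,0,0,0,0,2,2,0,2,0,0,0]
Step 23: delete eaw at [0, 1, 2, 3, 17] -> counters=[1,0,0,0,1,0,0,0,0,0,1,0,1,0,0,0,1,0,2,0,0,2,0,0,0,0,0,0,2,2,0,2,0,0,0]
Step 24: delete km at [0, 4, 10, 12, 16] -> counters=[0,0,0,0,0,0,0,0,0,0,0,0,0,0,0,0,0,0,2,0,0,2,0,0,0,0,0,0,2,2,0,2,0,0,0]
Step 25: delete kb at [18, 21, 28, 29, 31] -> counters=[0,0,0,0,0,0,0,0,0,0,0,0,0,0,0,0,0,0,1,0,0,1,0,0,0,0,0,0,1,1,0,1,0,0,0]
Step 26: insert kb at [18, 21, 28, 29, 31] -> counters=[0,0,0,0,0,0,0,0,0,0,0,0,0,0,0,0,0,0,2,0,0,2,0,0,0,0,0,0,2,2,0,2,0,0,0]
Step 27: delete kb at [18, 21, 28, 29, 31] -> counters=[0,0,0,0,0,0,0,0,0,0,0,0,0,0,0,0,0,0,1,0,0,1,0,0,0,0,0,0,1,1,0,1,0,0,0]
Step 28: delete kb at [18, 21, 28, 29, 31] -> counters=[0,0,0,0,0,0,0,0,0,0,0,0,0,0,0,0,0,0,0,0,0,0,0,0,0,0,0,0,0,0,0,0,0,0,0]
Step 29: insert eaw at [0, 1, 2, 3, 17] -> counters=[1,1,1,1,0,0,0,0,0,0,0,0,0,0,0,0,0,1,0,0,0,0,0,0,0,0,0,0,0,0,0,0,0,0,0]
Step 30: delete eaw at [0, 1, 2, 3, 17] -> counters=[0,0,0,0,0,0,0,0,0,0,0,0,0,0,0,0,0,0,0,0,0,0,0,0,0,0,0,0,0,0,0,0,0,0,0]
Step 31: insert km at [0, 4, 10, 12, 16] -> counters=[1,0,0,0,1,0,0,0,0,0,1,0,1,0,0,0,1,0,0,0,0,0,0,0,0,0,0,0,0,0,0,0,0,0,0]
Step 32: delete km at [0, 4, 10, 12, 16] -> counters=[0,0,0,0,0,0,0,0,0,0,0,0,0,0,0,0,0,0,0,0,0,0,0,0,0,0,0,0,0,0,0,0,0,0,0]
Step 33: insert i at [12, 17, 19, 29, 33] -> counters=[0,0,0,0,0,0,0,0,0,0,0,0,1,0,0,0,0,1,0,1,0,0,0,0,0,0,0,0,0,1,0,0,0,1,0]
Query qgh: check counters[1]=0 counters[3]=0 counters[8]=0 counters[21]=0 counters[30]=0 -> no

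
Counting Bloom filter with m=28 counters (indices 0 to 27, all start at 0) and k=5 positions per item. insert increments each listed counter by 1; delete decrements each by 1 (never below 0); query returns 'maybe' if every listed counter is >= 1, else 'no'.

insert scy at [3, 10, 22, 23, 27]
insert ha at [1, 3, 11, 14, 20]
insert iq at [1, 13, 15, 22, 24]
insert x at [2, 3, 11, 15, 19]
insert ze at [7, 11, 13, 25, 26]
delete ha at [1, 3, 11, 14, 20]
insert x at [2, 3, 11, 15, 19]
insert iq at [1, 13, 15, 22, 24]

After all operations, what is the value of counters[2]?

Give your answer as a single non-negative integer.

Step 1: insert scy at [3, 10, 22, 23, 27] -> counters=[0,0,0,1,0,0,0,0,0,0,1,0,0,0,0,0,0,0,0,0,0,0,1,1,0,0,0,1]
Step 2: insert ha at [1, 3, 11, 14, 20] -> counters=[0,1,0,2,0,0,0,0,0,0,1,1,0,0,1,0,0,0,0,0,1,0,1,1,0,0,0,1]
Step 3: insert iq at [1, 13, 15, 22, 24] -> counters=[0,2,0,2,0,0,0,0,0,0,1,1,0,1,1,1,0,0,0,0,1,0,2,1,1,0,0,1]
Step 4: insert x at [2, 3, 11, 15, 19] -> counters=[0,2,1,3,0,0,0,0,0,0,1,2,0,1,1,2,0,0,0,1,1,0,2,1,1,0,0,1]
Step 5: insert ze at [7, 11, 13, 25, 26] -> counters=[0,2,1,3,0,0,0,1,0,0,1,3,0,2,1,2,0,0,0,1,1,0,2,1,1,1,1,1]
Step 6: delete ha at [1, 3, 11, 14, 20] -> counters=[0,1,1,2,0,0,0,1,0,0,1,2,0,2,0,2,0,0,0,1,0,0,2,1,1,1,1,1]
Step 7: insert x at [2, 3, 11, 15, 19] -> counters=[0,1,2,3,0,0,0,1,0,0,1,3,0,2,0,3,0,0,0,2,0,0,2,1,1,1,1,1]
Step 8: insert iq at [1, 13, 15, 22, 24] -> counters=[0,2,2,3,0,0,0,1,0,0,1,3,0,3,0,4,0,0,0,2,0,0,3,1,2,1,1,1]
Final counters=[0,2,2,3,0,0,0,1,0,0,1,3,0,3,0,4,0,0,0,2,0,0,3,1,2,1,1,1] -> counters[2]=2

Answer: 2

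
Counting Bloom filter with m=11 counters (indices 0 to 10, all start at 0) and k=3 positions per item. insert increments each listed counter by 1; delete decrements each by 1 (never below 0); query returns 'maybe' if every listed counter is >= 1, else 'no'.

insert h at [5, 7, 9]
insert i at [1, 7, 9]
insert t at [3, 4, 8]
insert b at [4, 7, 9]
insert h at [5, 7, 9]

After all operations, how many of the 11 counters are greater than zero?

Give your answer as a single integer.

Answer: 7

Derivation:
Step 1: insert h at [5, 7, 9] -> counters=[0,0,0,0,0,1,0,1,0,1,0]
Step 2: insert i at [1, 7, 9] -> counters=[0,1,0,0,0,1,0,2,0,2,0]
Step 3: insert t at [3, 4, 8] -> counters=[0,1,0,1,1,1,0,2,1,2,0]
Step 4: insert b at [4, 7, 9] -> counters=[0,1,0,1,2,1,0,3,1,3,0]
Step 5: insert h at [5, 7, 9] -> counters=[0,1,0,1,2,2,0,4,1,4,0]
Final counters=[0,1,0,1,2,2,0,4,1,4,0] -> 7 nonzero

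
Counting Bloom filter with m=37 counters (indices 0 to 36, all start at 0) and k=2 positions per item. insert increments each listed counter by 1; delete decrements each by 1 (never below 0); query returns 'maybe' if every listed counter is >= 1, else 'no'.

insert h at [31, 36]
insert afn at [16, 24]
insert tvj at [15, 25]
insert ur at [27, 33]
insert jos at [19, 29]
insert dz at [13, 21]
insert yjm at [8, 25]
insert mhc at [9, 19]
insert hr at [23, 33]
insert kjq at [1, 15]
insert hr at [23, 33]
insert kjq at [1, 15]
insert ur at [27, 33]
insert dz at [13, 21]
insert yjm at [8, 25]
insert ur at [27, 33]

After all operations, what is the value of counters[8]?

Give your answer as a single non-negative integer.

Step 1: insert h at [31, 36] -> counters=[0,0,0,0,0,0,0,0,0,0,0,0,0,0,0,0,0,0,0,0,0,0,0,0,0,0,0,0,0,0,0,1,0,0,0,0,1]
Step 2: insert afn at [16, 24] -> counters=[0,0,0,0,0,0,0,0,0,0,0,0,0,0,0,0,1,0,0,0,0,0,0,0,1,0,0,0,0,0,0,1,0,0,0,0,1]
Step 3: insert tvj at [15, 25] -> counters=[0,0,0,0,0,0,0,0,0,0,0,0,0,0,0,1,1,0,0,0,0,0,0,0,1,1,0,0,0,0,0,1,0,0,0,0,1]
Step 4: insert ur at [27, 33] -> counters=[0,0,0,0,0,0,0,0,0,0,0,0,0,0,0,1,1,0,0,0,0,0,0,0,1,1,0,1,0,0,0,1,0,1,0,0,1]
Step 5: insert jos at [19, 29] -> counters=[0,0,0,0,0,0,0,0,0,0,0,0,0,0,0,1,1,0,0,1,0,0,0,0,1,1,0,1,0,1,0,1,0,1,0,0,1]
Step 6: insert dz at [13, 21] -> counters=[0,0,0,0,0,0,0,0,0,0,0,0,0,1,0,1,1,0,0,1,0,1,0,0,1,1,0,1,0,1,0,1,0,1,0,0,1]
Step 7: insert yjm at [8, 25] -> counters=[0,0,0,0,0,0,0,0,1,0,0,0,0,1,0,1,1,0,0,1,0,1,0,0,1,2,0,1,0,1,0,1,0,1,0,0,1]
Step 8: insert mhc at [9, 19] -> counters=[0,0,0,0,0,0,0,0,1,1,0,0,0,1,0,1,1,0,0,2,0,1,0,0,1,2,0,1,0,1,0,1,0,1,0,0,1]
Step 9: insert hr at [23, 33] -> counters=[0,0,0,0,0,0,0,0,1,1,0,0,0,1,0,1,1,0,0,2,0,1,0,1,1,2,0,1,0,1,0,1,0,2,0,0,1]
Step 10: insert kjq at [1, 15] -> counters=[0,1,0,0,0,0,0,0,1,1,0,0,0,1,0,2,1,0,0,2,0,1,0,1,1,2,0,1,0,1,0,1,0,2,0,0,1]
Step 11: insert hr at [23, 33] -> counters=[0,1,0,0,0,0,0,0,1,1,0,0,0,1,0,2,1,0,0,2,0,1,0,2,1,2,0,1,0,1,0,1,0,3,0,0,1]
Step 12: insert kjq at [1, 15] -> counters=[0,2,0,0,0,0,0,0,1,1,0,0,0,1,0,3,1,0,0,2,0,1,0,2,1,2,0,1,0,1,0,1,0,3,0,0,1]
Step 13: insert ur at [27, 33] -> counters=[0,2,0,0,0,0,0,0,1,1,0,0,0,1,0,3,1,0,0,2,0,1,0,2,1,2,0,2,0,1,0,1,0,4,0,0,1]
Step 14: insert dz at [13, 21] -> counters=[0,2,0,0,0,0,0,0,1,1,0,0,0,2,0,3,1,0,0,2,0,2,0,2,1,2,0,2,0,1,0,1,0,4,0,0,1]
Step 15: insert yjm at [8, 25] -> counters=[0,2,0,0,0,0,0,0,2,1,0,0,0,2,0,3,1,0,0,2,0,2,0,2,1,3,0,2,0,1,0,1,0,4,0,0,1]
Step 16: insert ur at [27, 33] -> counters=[0,2,0,0,0,0,0,0,2,1,0,0,0,2,0,3,1,0,0,2,0,2,0,2,1,3,0,3,0,1,0,1,0,5,0,0,1]
Final counters=[0,2,0,0,0,0,0,0,2,1,0,0,0,2,0,3,1,0,0,2,0,2,0,2,1,3,0,3,0,1,0,1,0,5,0,0,1] -> counters[8]=2

Answer: 2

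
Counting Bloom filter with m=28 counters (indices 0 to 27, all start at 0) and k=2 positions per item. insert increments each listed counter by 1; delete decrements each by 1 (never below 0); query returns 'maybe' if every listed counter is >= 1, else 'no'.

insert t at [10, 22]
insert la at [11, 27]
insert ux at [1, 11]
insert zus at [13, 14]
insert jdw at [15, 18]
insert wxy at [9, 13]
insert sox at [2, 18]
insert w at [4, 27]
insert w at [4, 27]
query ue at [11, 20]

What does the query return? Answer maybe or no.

Answer: no

Derivation:
Step 1: insert t at [10, 22] -> counters=[0,0,0,0,0,0,0,0,0,0,1,0,0,0,0,0,0,0,0,0,0,0,1,0,0,0,0,0]
Step 2: insert la at [11, 27] -> counters=[0,0,0,0,0,0,0,0,0,0,1,1,0,0,0,0,0,0,0,0,0,0,1,0,0,0,0,1]
Step 3: insert ux at [1, 11] -> counters=[0,1,0,0,0,0,0,0,0,0,1,2,0,0,0,0,0,0,0,0,0,0,1,0,0,0,0,1]
Step 4: insert zus at [13, 14] -> counters=[0,1,0,0,0,0,0,0,0,0,1,2,0,1,1,0,0,0,0,0,0,0,1,0,0,0,0,1]
Step 5: insert jdw at [15, 18] -> counters=[0,1,0,0,0,0,0,0,0,0,1,2,0,1,1,1,0,0,1,0,0,0,1,0,0,0,0,1]
Step 6: insert wxy at [9, 13] -> counters=[0,1,0,0,0,0,0,0,0,1,1,2,0,2,1,1,0,0,1,0,0,0,1,0,0,0,0,1]
Step 7: insert sox at [2, 18] -> counters=[0,1,1,0,0,0,0,0,0,1,1,2,0,2,1,1,0,0,2,0,0,0,1,0,0,0,0,1]
Step 8: insert w at [4, 27] -> counters=[0,1,1,0,1,0,0,0,0,1,1,2,0,2,1,1,0,0,2,0,0,0,1,0,0,0,0,2]
Step 9: insert w at [4, 27] -> counters=[0,1,1,0,2,0,0,0,0,1,1,2,0,2,1,1,0,0,2,0,0,0,1,0,0,0,0,3]
Query ue: check counters[11]=2 counters[20]=0 -> no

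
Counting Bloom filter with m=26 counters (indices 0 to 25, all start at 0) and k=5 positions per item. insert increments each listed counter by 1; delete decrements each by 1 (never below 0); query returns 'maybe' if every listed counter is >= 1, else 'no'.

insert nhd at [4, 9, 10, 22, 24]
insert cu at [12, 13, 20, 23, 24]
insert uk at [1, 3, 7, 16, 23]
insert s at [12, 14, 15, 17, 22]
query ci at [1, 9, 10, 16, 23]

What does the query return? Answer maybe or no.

Answer: maybe

Derivation:
Step 1: insert nhd at [4, 9, 10, 22, 24] -> counters=[0,0,0,0,1,0,0,0,0,1,1,0,0,0,0,0,0,0,0,0,0,0,1,0,1,0]
Step 2: insert cu at [12, 13, 20, 23, 24] -> counters=[0,0,0,0,1,0,0,0,0,1,1,0,1,1,0,0,0,0,0,0,1,0,1,1,2,0]
Step 3: insert uk at [1, 3, 7, 16, 23] -> counters=[0,1,0,1,1,0,0,1,0,1,1,0,1,1,0,0,1,0,0,0,1,0,1,2,2,0]
Step 4: insert s at [12, 14, 15, 17, 22] -> counters=[0,1,0,1,1,0,0,1,0,1,1,0,2,1,1,1,1,1,0,0,1,0,2,2,2,0]
Query ci: check counters[1]=1 counters[9]=1 counters[10]=1 counters[16]=1 counters[23]=2 -> maybe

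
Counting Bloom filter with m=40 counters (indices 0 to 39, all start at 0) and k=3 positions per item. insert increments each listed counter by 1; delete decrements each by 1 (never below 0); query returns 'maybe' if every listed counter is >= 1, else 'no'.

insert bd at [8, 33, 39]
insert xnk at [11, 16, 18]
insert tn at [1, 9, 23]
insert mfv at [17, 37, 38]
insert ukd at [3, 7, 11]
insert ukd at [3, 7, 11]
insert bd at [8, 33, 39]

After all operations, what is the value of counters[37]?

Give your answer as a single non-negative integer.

Step 1: insert bd at [8, 33, 39] -> counters=[0,0,0,0,0,0,0,0,1,0,0,0,0,0,0,0,0,0,0,0,0,0,0,0,0,0,0,0,0,0,0,0,0,1,0,0,0,0,0,1]
Step 2: insert xnk at [11, 16, 18] -> counters=[0,0,0,0,0,0,0,0,1,0,0,1,0,0,0,0,1,0,1,0,0,0,0,0,0,0,0,0,0,0,0,0,0,1,0,0,0,0,0,1]
Step 3: insert tn at [1, 9, 23] -> counters=[0,1,0,0,0,0,0,0,1,1,0,1,0,0,0,0,1,0,1,0,0,0,0,1,0,0,0,0,0,0,0,0,0,1,0,0,0,0,0,1]
Step 4: insert mfv at [17, 37, 38] -> counters=[0,1,0,0,0,0,0,0,1,1,0,1,0,0,0,0,1,1,1,0,0,0,0,1,0,0,0,0,0,0,0,0,0,1,0,0,0,1,1,1]
Step 5: insert ukd at [3, 7, 11] -> counters=[0,1,0,1,0,0,0,1,1,1,0,2,0,0,0,0,1,1,1,0,0,0,0,1,0,0,0,0,0,0,0,0,0,1,0,0,0,1,1,1]
Step 6: insert ukd at [3, 7, 11] -> counters=[0,1,0,2,0,0,0,2,1,1,0,3,0,0,0,0,1,1,1,0,0,0,0,1,0,0,0,0,0,0,0,0,0,1,0,0,0,1,1,1]
Step 7: insert bd at [8, 33, 39] -> counters=[0,1,0,2,0,0,0,2,2,1,0,3,0,0,0,0,1,1,1,0,0,0,0,1,0,0,0,0,0,0,0,0,0,2,0,0,0,1,1,2]
Final counters=[0,1,0,2,0,0,0,2,2,1,0,3,0,0,0,0,1,1,1,0,0,0,0,1,0,0,0,0,0,0,0,0,0,2,0,0,0,1,1,2] -> counters[37]=1

Answer: 1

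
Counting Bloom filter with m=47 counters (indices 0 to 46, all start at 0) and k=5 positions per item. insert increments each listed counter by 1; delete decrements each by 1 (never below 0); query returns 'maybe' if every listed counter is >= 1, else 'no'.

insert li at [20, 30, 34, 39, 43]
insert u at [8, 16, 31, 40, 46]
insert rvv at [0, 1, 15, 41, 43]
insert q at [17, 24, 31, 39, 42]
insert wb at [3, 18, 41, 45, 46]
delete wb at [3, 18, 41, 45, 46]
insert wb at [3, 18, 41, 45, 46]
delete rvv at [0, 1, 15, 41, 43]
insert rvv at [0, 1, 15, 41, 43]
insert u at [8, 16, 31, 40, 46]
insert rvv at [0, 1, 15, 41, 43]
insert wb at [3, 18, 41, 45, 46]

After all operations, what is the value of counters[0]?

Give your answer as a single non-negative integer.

Answer: 2

Derivation:
Step 1: insert li at [20, 30, 34, 39, 43] -> counters=[0,0,0,0,0,0,0,0,0,0,0,0,0,0,0,0,0,0,0,0,1,0,0,0,0,0,0,0,0,0,1,0,0,0,1,0,0,0,0,1,0,0,0,1,0,0,0]
Step 2: insert u at [8, 16, 31, 40, 46] -> counters=[0,0,0,0,0,0,0,0,1,0,0,0,0,0,0,0,1,0,0,0,1,0,0,0,0,0,0,0,0,0,1,1,0,0,1,0,0,0,0,1,1,0,0,1,0,0,1]
Step 3: insert rvv at [0, 1, 15, 41, 43] -> counters=[1,1,0,0,0,0,0,0,1,0,0,0,0,0,0,1,1,0,0,0,1,0,0,0,0,0,0,0,0,0,1,1,0,0,1,0,0,0,0,1,1,1,0,2,0,0,1]
Step 4: insert q at [17, 24, 31, 39, 42] -> counters=[1,1,0,0,0,0,0,0,1,0,0,0,0,0,0,1,1,1,0,0,1,0,0,0,1,0,0,0,0,0,1,2,0,0,1,0,0,0,0,2,1,1,1,2,0,0,1]
Step 5: insert wb at [3, 18, 41, 45, 46] -> counters=[1,1,0,1,0,0,0,0,1,0,0,0,0,0,0,1,1,1,1,0,1,0,0,0,1,0,0,0,0,0,1,2,0,0,1,0,0,0,0,2,1,2,1,2,0,1,2]
Step 6: delete wb at [3, 18, 41, 45, 46] -> counters=[1,1,0,0,0,0,0,0,1,0,0,0,0,0,0,1,1,1,0,0,1,0,0,0,1,0,0,0,0,0,1,2,0,0,1,0,0,0,0,2,1,1,1,2,0,0,1]
Step 7: insert wb at [3, 18, 41, 45, 46] -> counters=[1,1,0,1,0,0,0,0,1,0,0,0,0,0,0,1,1,1,1,0,1,0,0,0,1,0,0,0,0,0,1,2,0,0,1,0,0,0,0,2,1,2,1,2,0,1,2]
Step 8: delete rvv at [0, 1, 15, 41, 43] -> counters=[0,0,0,1,0,0,0,0,1,0,0,0,0,0,0,0,1,1,1,0,1,0,0,0,1,0,0,0,0,0,1,2,0,0,1,0,0,0,0,2,1,1,1,1,0,1,2]
Step 9: insert rvv at [0, 1, 15, 41, 43] -> counters=[1,1,0,1,0,0,0,0,1,0,0,0,0,0,0,1,1,1,1,0,1,0,0,0,1,0,0,0,0,0,1,2,0,0,1,0,0,0,0,2,1,2,1,2,0,1,2]
Step 10: insert u at [8, 16, 31, 40, 46] -> counters=[1,1,0,1,0,0,0,0,2,0,0,0,0,0,0,1,2,1,1,0,1,0,0,0,1,0,0,0,0,0,1,3,0,0,1,0,0,0,0,2,2,2,1,2,0,1,3]
Step 11: insert rvv at [0, 1, 15, 41, 43] -> counters=[2,2,0,1,0,0,0,0,2,0,0,0,0,0,0,2,2,1,1,0,1,0,0,0,1,0,0,0,0,0,1,3,0,0,1,0,0,0,0,2,2,3,1,3,0,1,3]
Step 12: insert wb at [3, 18, 41, 45, 46] -> counters=[2,2,0,2,0,0,0,0,2,0,0,0,0,0,0,2,2,1,2,0,1,0,0,0,1,0,0,0,0,0,1,3,0,0,1,0,0,0,0,2,2,4,1,3,0,2,4]
Final counters=[2,2,0,2,0,0,0,0,2,0,0,0,0,0,0,2,2,1,2,0,1,0,0,0,1,0,0,0,0,0,1,3,0,0,1,0,0,0,0,2,2,4,1,3,0,2,4] -> counters[0]=2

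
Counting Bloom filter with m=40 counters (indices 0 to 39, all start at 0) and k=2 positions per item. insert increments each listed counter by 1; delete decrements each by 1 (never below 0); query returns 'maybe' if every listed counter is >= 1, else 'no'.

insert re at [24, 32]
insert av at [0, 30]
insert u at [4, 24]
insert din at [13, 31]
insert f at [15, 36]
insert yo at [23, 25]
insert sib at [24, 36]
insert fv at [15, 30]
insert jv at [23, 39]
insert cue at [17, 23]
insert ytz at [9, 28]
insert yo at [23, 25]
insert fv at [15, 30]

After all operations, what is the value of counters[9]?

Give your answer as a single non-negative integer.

Answer: 1

Derivation:
Step 1: insert re at [24, 32] -> counters=[0,0,0,0,0,0,0,0,0,0,0,0,0,0,0,0,0,0,0,0,0,0,0,0,1,0,0,0,0,0,0,0,1,0,0,0,0,0,0,0]
Step 2: insert av at [0, 30] -> counters=[1,0,0,0,0,0,0,0,0,0,0,0,0,0,0,0,0,0,0,0,0,0,0,0,1,0,0,0,0,0,1,0,1,0,0,0,0,0,0,0]
Step 3: insert u at [4, 24] -> counters=[1,0,0,0,1,0,0,0,0,0,0,0,0,0,0,0,0,0,0,0,0,0,0,0,2,0,0,0,0,0,1,0,1,0,0,0,0,0,0,0]
Step 4: insert din at [13, 31] -> counters=[1,0,0,0,1,0,0,0,0,0,0,0,0,1,0,0,0,0,0,0,0,0,0,0,2,0,0,0,0,0,1,1,1,0,0,0,0,0,0,0]
Step 5: insert f at [15, 36] -> counters=[1,0,0,0,1,0,0,0,0,0,0,0,0,1,0,1,0,0,0,0,0,0,0,0,2,0,0,0,0,0,1,1,1,0,0,0,1,0,0,0]
Step 6: insert yo at [23, 25] -> counters=[1,0,0,0,1,0,0,0,0,0,0,0,0,1,0,1,0,0,0,0,0,0,0,1,2,1,0,0,0,0,1,1,1,0,0,0,1,0,0,0]
Step 7: insert sib at [24, 36] -> counters=[1,0,0,0,1,0,0,0,0,0,0,0,0,1,0,1,0,0,0,0,0,0,0,1,3,1,0,0,0,0,1,1,1,0,0,0,2,0,0,0]
Step 8: insert fv at [15, 30] -> counters=[1,0,0,0,1,0,0,0,0,0,0,0,0,1,0,2,0,0,0,0,0,0,0,1,3,1,0,0,0,0,2,1,1,0,0,0,2,0,0,0]
Step 9: insert jv at [23, 39] -> counters=[1,0,0,0,1,0,0,0,0,0,0,0,0,1,0,2,0,0,0,0,0,0,0,2,3,1,0,0,0,0,2,1,1,0,0,0,2,0,0,1]
Step 10: insert cue at [17, 23] -> counters=[1,0,0,0,1,0,0,0,0,0,0,0,0,1,0,2,0,1,0,0,0,0,0,3,3,1,0,0,0,0,2,1,1,0,0,0,2,0,0,1]
Step 11: insert ytz at [9, 28] -> counters=[1,0,0,0,1,0,0,0,0,1,0,0,0,1,0,2,0,1,0,0,0,0,0,3,3,1,0,0,1,0,2,1,1,0,0,0,2,0,0,1]
Step 12: insert yo at [23, 25] -> counters=[1,0,0,0,1,0,0,0,0,1,0,0,0,1,0,2,0,1,0,0,0,0,0,4,3,2,0,0,1,0,2,1,1,0,0,0,2,0,0,1]
Step 13: insert fv at [15, 30] -> counters=[1,0,0,0,1,0,0,0,0,1,0,0,0,1,0,3,0,1,0,0,0,0,0,4,3,2,0,0,1,0,3,1,1,0,0,0,2,0,0,1]
Final counters=[1,0,0,0,1,0,0,0,0,1,0,0,0,1,0,3,0,1,0,0,0,0,0,4,3,2,0,0,1,0,3,1,1,0,0,0,2,0,0,1] -> counters[9]=1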